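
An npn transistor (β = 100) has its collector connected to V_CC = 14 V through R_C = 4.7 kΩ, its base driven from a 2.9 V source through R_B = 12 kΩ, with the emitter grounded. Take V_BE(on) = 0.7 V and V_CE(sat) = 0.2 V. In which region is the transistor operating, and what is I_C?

saturation; I_C ≈ 2.9 mA

Assume active: I_B = (2.9 − 0.7)/12 = 0.183 mA, giving I_C = β·I_B = 18.3 mA.
But then V_CE = 14 − 18.3×4.7 = -72.2 V < V_CE(sat) = 0.2 V — impossible in the active region.
So the transistor is saturated. With V_CE = 0.2 V, I_C = (V_CC − 0.2)/R_C = 13.8/4.7 = 2.94 mA.
Check: β·I_B = 18.3 mA > I_C = 2.94 mA, confirming saturation.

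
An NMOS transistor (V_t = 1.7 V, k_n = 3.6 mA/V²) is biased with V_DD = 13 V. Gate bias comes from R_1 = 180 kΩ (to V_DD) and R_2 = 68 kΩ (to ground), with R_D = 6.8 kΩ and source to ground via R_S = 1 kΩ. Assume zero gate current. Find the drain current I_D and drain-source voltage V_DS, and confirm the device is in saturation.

I_D ≈ 1.1 mA, V_DS ≈ 4.5 V

V_G = V_DD·R_2/(R_1+R_2) = 13×68/248 = 3.56 V.
Assume saturation: I_D = (k_n/2)(V_GS − V_t)² with V_GS = V_G − I_D·R_S = 3.56 − 1·I_D.
Substituting gives 1.8·I_D² − 7.71·I_D + 6.26 = 0, with roots I_D = 1.09 or 3.2 mA.
The root I_D = 3.2 mA gives V_GS = 0.367 V ≤ V_t, so take I_D = 1.09 mA.
Then V_GS = 2.48 V and V_DS = V_DD − I_D(R_D+R_S) = 13 − 1.09×7.8 = 4.52 V.
Saturation requires V_DS ≥ V_GS − V_t = 0.777 V; 4.52 ≥ 0.777 ✓.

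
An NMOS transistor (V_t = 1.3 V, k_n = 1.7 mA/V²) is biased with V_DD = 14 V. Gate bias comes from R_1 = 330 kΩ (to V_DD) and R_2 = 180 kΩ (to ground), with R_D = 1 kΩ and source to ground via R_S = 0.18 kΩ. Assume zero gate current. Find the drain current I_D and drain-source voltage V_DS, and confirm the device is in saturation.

I_D ≈ 5.8 mA, V_DS ≈ 7.2 V

V_G = V_DD·R_2/(R_1+R_2) = 14×180/510 = 4.94 V.
Assume saturation: I_D = (k_n/2)(V_GS − V_t)² with V_GS = V_G − I_D·R_S = 4.94 − 0.18·I_D.
Substituting gives 0.0275·I_D² − 2.11·I_D + 11.3 = 0, with roots I_D = 5.76 or 71 mA.
The root I_D = 71 mA gives V_GS = -7.84 V ≤ V_t, so take I_D = 5.76 mA.
Then V_GS = 3.9 V and V_DS = V_DD − I_D(R_D+R_S) = 14 − 5.76×1.18 = 7.2 V.
Saturation requires V_DS ≥ V_GS − V_t = 2.6 V; 7.2 ≥ 2.6 ✓.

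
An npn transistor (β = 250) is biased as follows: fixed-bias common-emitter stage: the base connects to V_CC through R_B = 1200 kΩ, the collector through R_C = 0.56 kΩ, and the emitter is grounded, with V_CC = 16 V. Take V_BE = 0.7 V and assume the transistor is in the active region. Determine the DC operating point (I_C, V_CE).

Base loop: V_CC = I_B·R_B + V_BE, so I_B = (16 − 0.7)/1200 kΩ = 0.0128 mA.
In the active region I_C = β·I_B = 250 × 0.0128 = 3.19 mA.
Collector loop: V_CE = V_CC − I_C·R_C = 16 − 3.19×0.56 = 14.2 V.
Since V_CE = 14.2 V > V_CE(sat) ≈ 0.2 V, the transistor is in the active region as assumed.

I_C ≈ 3.2 mA, V_CE ≈ 14 V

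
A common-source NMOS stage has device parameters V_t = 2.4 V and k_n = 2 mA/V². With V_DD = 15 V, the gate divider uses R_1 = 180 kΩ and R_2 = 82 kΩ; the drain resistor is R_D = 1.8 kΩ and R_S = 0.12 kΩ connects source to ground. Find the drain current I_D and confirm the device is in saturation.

V_G = V_DD·R_2/(R_1+R_2) = 15×82/262 = 4.69 V.
Assume saturation: I_D = (k_n/2)(V_GS − V_t)² with V_GS = V_G − I_D·R_S = 4.69 − 0.12·I_D.
Substituting gives 0.0144·I_D² − 1.55·I_D + 5.27 = 0, with roots I_D = 3.51 or 104 mA.
The root I_D = 104 mA gives V_GS = -7.81 V ≤ V_t, so take I_D = 3.51 mA.
Then V_GS = 4.27 V and V_DS = V_DD − I_D(R_D+R_S) = 15 − 3.51×1.92 = 8.26 V.
Saturation requires V_DS ≥ V_GS − V_t = 1.87 V; 8.26 ≥ 1.87 ✓.

I_D ≈ 3.5 mA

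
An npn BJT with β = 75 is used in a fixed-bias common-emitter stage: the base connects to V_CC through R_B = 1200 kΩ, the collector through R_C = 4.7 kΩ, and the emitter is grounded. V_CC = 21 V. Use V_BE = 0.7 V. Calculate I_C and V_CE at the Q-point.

Base loop: V_CC = I_B·R_B + V_BE, so I_B = (21 − 0.7)/1200 kΩ = 0.0169 mA.
In the active region I_C = β·I_B = 75 × 0.0169 = 1.27 mA.
Collector loop: V_CE = V_CC − I_C·R_C = 21 − 1.27×4.7 = 15 V.
Since V_CE = 15 V > V_CE(sat) ≈ 0.2 V, the transistor is in the active region as assumed.

I_C ≈ 1.3 mA, V_CE ≈ 15 V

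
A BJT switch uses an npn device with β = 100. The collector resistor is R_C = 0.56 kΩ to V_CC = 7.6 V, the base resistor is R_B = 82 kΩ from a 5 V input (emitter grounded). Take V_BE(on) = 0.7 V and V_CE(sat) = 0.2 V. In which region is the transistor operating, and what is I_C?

active; I_C ≈ 5.2 mA

Assume active. Base-emitter loop: I_B = (V_BB − V_BE)/R_B = (5 − 0.7)/82 = 0.0524 mA.
I_C = β·I_B = 100×0.0524 = 5.24 mA.
V_CE = V_CC − I_C·R_C = 7.6 − 5.24×0.56 = 4.66 V > V_CE(sat), so the active-region assumption holds.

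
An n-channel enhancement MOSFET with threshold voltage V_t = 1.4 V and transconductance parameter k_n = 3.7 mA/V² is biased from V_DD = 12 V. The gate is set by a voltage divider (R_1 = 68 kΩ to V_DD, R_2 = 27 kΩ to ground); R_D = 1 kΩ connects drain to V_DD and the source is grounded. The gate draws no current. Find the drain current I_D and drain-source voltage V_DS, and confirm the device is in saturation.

V_G = V_DD·R_2/(R_1+R_2) = 12×27/95 = 3.41 V. With the source grounded, V_GS = V_G = 3.41 V.
Assume saturation: I_D = (k_n/2)(V_GS − V_t)² = (3.7/2)×(3.41 − 1.4)² = 1.85×2.01² = 7.48 mA.
V_DS = V_DD − I_D·R_D = 12 − 7.48×1 = 4.52 V.
Saturation requires V_DS ≥ V_GS − V_t = 2.01 V; 4.52 ≥ 2.01 ✓.

I_D ≈ 7.5 mA, V_DS ≈ 4.5 V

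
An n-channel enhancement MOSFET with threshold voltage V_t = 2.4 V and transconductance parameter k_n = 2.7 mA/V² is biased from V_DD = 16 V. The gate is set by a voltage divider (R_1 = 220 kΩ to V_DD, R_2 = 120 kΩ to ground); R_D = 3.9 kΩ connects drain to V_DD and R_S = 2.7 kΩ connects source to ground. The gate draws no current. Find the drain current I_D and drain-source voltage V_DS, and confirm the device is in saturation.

I_D ≈ 0.9 mA, V_DS ≈ 10 V

V_G = V_DD·R_2/(R_1+R_2) = 16×120/340 = 5.65 V.
Assume saturation: I_D = (k_n/2)(V_GS − V_t)² with V_GS = V_G − I_D·R_S = 5.65 − 2.7·I_D.
Substituting gives 9.84·I_D² − 24.7·I_D + 14.2 = 0, with roots I_D = 0.9 or 1.61 mA.
The root I_D = 1.61 mA gives V_GS = 1.31 V ≤ V_t, so take I_D = 0.9 mA.
Then V_GS = 3.22 V and V_DS = V_DD − I_D(R_D+R_S) = 16 − 0.9×6.6 = 10.1 V.
Saturation requires V_DS ≥ V_GS − V_t = 0.817 V; 10.1 ≥ 0.817 ✓.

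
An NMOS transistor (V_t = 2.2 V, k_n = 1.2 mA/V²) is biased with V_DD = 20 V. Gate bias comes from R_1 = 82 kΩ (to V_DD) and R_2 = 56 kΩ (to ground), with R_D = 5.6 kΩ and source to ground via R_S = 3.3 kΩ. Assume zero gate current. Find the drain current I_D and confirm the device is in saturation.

I_D ≈ 1.3 mA

V_G = V_DD·R_2/(R_1+R_2) = 20×56/138 = 8.12 V.
Assume saturation: I_D = (k_n/2)(V_GS − V_t)² with V_GS = V_G − I_D·R_S = 8.12 − 3.3·I_D.
Substituting gives 6.53·I_D² − 24.4·I_D + 21 = 0, with roots I_D = 1.34 or 2.4 mA.
The root I_D = 2.4 mA gives V_GS = 0.201 V ≤ V_t, so take I_D = 1.34 mA.
Then V_GS = 3.69 V and V_DS = V_DD − I_D(R_D+R_S) = 20 − 1.34×8.9 = 8.08 V.
Saturation requires V_DS ≥ V_GS − V_t = 1.49 V; 8.08 ≥ 1.49 ✓.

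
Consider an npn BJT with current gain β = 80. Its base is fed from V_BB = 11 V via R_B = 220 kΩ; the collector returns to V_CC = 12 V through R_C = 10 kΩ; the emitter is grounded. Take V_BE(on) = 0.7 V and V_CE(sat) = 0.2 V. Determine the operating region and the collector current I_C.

saturation; I_C ≈ 1.2 mA

Assume active: I_B = (11 − 0.7)/220 = 0.0468 mA, giving I_C = β·I_B = 3.75 mA.
But then V_CE = 12 − 3.75×10 = -25.5 V < V_CE(sat) = 0.2 V — impossible in the active region.
So the transistor is saturated. With V_CE = 0.2 V, I_C = (V_CC − 0.2)/R_C = 11.8/10 = 1.18 mA.
Check: β·I_B = 3.75 mA > I_C = 1.18 mA, confirming saturation.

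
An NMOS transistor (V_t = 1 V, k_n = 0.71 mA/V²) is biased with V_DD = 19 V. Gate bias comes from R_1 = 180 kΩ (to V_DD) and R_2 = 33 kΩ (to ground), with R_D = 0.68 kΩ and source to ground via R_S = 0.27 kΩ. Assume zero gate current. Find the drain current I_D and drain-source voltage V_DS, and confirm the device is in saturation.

I_D ≈ 1 mA, V_DS ≈ 18 V

V_G = V_DD·R_2/(R_1+R_2) = 19×33/213 = 2.94 V.
Assume saturation: I_D = (k_n/2)(V_GS − V_t)² with V_GS = V_G − I_D·R_S = 2.94 − 0.27·I_D.
Substituting gives 0.0259·I_D² − 1.37·I_D + 1.34 = 0, with roots I_D = 0.996 or 52 mA.
The root I_D = 52 mA gives V_GS = -11.1 V ≤ V_t, so take I_D = 0.996 mA.
Then V_GS = 2.67 V and V_DS = V_DD − I_D(R_D+R_S) = 19 − 0.996×0.95 = 18.1 V.
Saturation requires V_DS ≥ V_GS − V_t = 1.67 V; 18.1 ≥ 1.67 ✓.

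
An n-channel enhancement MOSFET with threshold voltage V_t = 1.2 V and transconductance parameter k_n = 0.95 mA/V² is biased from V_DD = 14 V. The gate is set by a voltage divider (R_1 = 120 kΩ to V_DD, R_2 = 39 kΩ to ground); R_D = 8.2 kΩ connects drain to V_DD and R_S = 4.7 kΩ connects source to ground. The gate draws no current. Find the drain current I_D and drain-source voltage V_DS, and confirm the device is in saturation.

V_G = V_DD·R_2/(R_1+R_2) = 14×39/159 = 3.43 V.
Assume saturation: I_D = (k_n/2)(V_GS − V_t)² with V_GS = V_G − I_D·R_S = 3.43 − 4.7·I_D.
Substituting gives 10.5·I_D² − 11·I_D + 2.37 = 0, with roots I_D = 0.305 or 0.741 mA.
The root I_D = 0.741 mA gives V_GS = -0.0491 V ≤ V_t, so take I_D = 0.305 mA.
Then V_GS = 2 V and V_DS = V_DD − I_D(R_D+R_S) = 14 − 0.305×12.9 = 10.1 V.
Saturation requires V_DS ≥ V_GS − V_t = 0.801 V; 10.1 ≥ 0.801 ✓.

I_D ≈ 0.3 mA, V_DS ≈ 10 V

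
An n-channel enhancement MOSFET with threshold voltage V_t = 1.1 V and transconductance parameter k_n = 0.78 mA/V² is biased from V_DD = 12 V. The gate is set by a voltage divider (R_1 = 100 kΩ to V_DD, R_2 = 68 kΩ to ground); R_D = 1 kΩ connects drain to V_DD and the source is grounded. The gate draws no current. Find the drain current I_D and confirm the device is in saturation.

V_G = V_DD·R_2/(R_1+R_2) = 12×68/168 = 4.86 V. With the source grounded, V_GS = V_G = 4.86 V.
Assume saturation: I_D = (k_n/2)(V_GS − V_t)² = (0.78/2)×(4.86 − 1.1)² = 0.39×3.76² = 5.51 mA.
V_DS = V_DD − I_D·R_D = 12 − 5.51×1 = 6.49 V.
Saturation requires V_DS ≥ V_GS − V_t = 3.76 V; 6.49 ≥ 3.76 ✓.

I_D ≈ 5.5 mA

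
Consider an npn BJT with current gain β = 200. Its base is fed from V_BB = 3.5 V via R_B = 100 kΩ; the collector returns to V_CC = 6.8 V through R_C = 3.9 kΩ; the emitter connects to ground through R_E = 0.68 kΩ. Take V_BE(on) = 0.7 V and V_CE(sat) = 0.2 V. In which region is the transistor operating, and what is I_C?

saturation; I_C ≈ 1.4 mA

Assume active: I_B = (3.5 − 0.7)/(100 + 201×0.68) = 0.0118 mA, I_C = β·I_B = 2.37 mA.
Then V_CE = 6.8 − 2.37×3.9 − 2.38×0.68 = -4.04 V < 0.2 V — the active assumption fails.
Re-solve with V_CE = 0.2 V. KCL at the emitter: V_E/R_E = (V_BB−0.7−V_E)/R_B + (V_CC−0.2−V_E)/R_C, giving V_E = 0.99 V.
I_C = (V_CC − 0.2 − V_E)/R_C = (6.6 − 0.99)/3.9 = 1.44 mA.
Check: I_B = (2.8 − 0.99)/100 = 0.0181 mA, and β·I_B = 3.62 mA > I_C, confirming saturation.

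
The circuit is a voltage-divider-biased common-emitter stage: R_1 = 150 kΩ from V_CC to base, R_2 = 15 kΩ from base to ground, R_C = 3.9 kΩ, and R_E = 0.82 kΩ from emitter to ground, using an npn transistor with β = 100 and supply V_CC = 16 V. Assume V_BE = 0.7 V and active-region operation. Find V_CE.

Thevenize the base divider: V_Th = V_CC·R_2/(R_1+R_2) = 16×15/165 = 1.45 V, R_Th = R_1‖R_2 = 13.6 kΩ.
Base-emitter loop: V_Th = I_B·R_Th + V_BE + (β+1)I_B·R_E, so I_B = (1.45 − 0.7) / (13.6 + 101×0.82) = 0.00782 mA.
I_C = β·I_B = 100×0.00782 = 0.782 mA, and I_E = (β+1)I_B = 0.79 mA.
V_CE = V_CC − I_C·R_C − I_E·R_E = 16 − 0.782×3.9 − 0.79×0.82 = 12.3 V.
V_CE = 12.3 V > 0.2 V confirms active-region operation.

V_CE ≈ 12 V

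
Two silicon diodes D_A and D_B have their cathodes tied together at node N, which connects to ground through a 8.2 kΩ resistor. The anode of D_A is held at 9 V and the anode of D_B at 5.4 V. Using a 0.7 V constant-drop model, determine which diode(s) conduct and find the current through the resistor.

Only D_A conducts; I_R ≈ 1 mA

Assume both conduct. Then node N would need to be at both 9−0.7 = 8.3 V and 5.4−0.7 = 4.7 V, which is impossible.
Assume only D_A conducts: V_N = 9 − 0.7 = 8.3 V, so I_R = 8.3/8.2 = 1.01 mA.
Check D_B: its anode-to-cathode voltage is 5.4 − 8.3 = -2.9 V < 0.7 V, so it is off. The assumption is consistent.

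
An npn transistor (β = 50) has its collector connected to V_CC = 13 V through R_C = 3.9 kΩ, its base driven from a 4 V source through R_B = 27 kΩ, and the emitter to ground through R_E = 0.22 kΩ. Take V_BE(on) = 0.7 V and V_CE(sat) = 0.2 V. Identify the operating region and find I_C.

saturation; I_C ≈ 3.1 mA

Assume active: I_B = (4 − 0.7)/(27 + 51×0.22) = 0.0863 mA, I_C = β·I_B = 4.32 mA.
Then V_CE = 13 − 4.32×3.9 − 4.4×0.22 = -4.81 V < 0.2 V — the active assumption fails.
Re-solve with V_CE = 0.2 V. KCL at the emitter: V_E/R_E = (V_BB−0.7−V_E)/R_B + (V_CC−0.2−V_E)/R_C, giving V_E = 0.704 V.
I_C = (V_CC − 0.2 − V_E)/R_C = (12.8 − 0.704)/3.9 = 3.1 mA.
Check: I_B = (3.3 − 0.704)/27 = 0.0962 mA, and β·I_B = 4.81 mA > I_C, confirming saturation.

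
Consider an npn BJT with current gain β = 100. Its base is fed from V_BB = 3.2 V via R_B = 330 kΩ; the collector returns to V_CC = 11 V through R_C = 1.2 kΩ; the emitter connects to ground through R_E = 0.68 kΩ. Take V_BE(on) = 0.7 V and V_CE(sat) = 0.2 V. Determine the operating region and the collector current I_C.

Assume active. Base-emitter loop: I_B = (V_BB − V_BE)/(R_B + (β+1)R_E) = (3.2 − 0.7)/(330 + 101×0.68) = 0.00627 mA.
I_C = β·I_B = 100×0.00627 = 0.627 mA.
V_CE = V_CC − I_C·R_C − I_E·R_E = 11 − 0.627×1.2 − 0.633×0.68 = 9.82 V > V_CE(sat), so the active-region assumption holds.

active; I_C ≈ 0.63 mA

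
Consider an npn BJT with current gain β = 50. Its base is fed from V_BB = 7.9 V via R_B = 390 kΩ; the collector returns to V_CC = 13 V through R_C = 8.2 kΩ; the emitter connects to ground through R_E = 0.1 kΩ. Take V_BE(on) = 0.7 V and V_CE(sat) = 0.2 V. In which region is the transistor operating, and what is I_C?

Assume active. Base-emitter loop: I_B = (V_BB − V_BE)/(R_B + (β+1)R_E) = (7.9 − 0.7)/(390 + 51×0.1) = 0.0182 mA.
I_C = β·I_B = 50×0.0182 = 0.911 mA.
V_CE = V_CC − I_C·R_C − I_E·R_E = 13 − 0.911×8.2 − 0.929×0.1 = 5.44 V > V_CE(sat), so the active-region assumption holds.

active; I_C ≈ 0.91 mA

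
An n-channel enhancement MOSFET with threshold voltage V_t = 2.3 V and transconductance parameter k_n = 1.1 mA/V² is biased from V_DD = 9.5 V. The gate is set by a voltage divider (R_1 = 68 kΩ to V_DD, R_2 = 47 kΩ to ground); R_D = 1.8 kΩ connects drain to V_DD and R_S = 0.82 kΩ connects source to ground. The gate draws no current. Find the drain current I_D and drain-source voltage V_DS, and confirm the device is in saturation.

V_G = V_DD·R_2/(R_1+R_2) = 9.5×47/115 = 3.88 V.
Assume saturation: I_D = (k_n/2)(V_GS − V_t)² with V_GS = V_G − I_D·R_S = 3.88 − 0.82·I_D.
Substituting gives 0.37·I_D² − 2.43·I_D + 1.38 = 0, with roots I_D = 0.627 or 5.94 mA.
The root I_D = 5.94 mA gives V_GS = -0.985 V ≤ V_t, so take I_D = 0.627 mA.
Then V_GS = 3.37 V and V_DS = V_DD − I_D(R_D+R_S) = 9.5 − 0.627×2.62 = 7.86 V.
Saturation requires V_DS ≥ V_GS − V_t = 1.07 V; 7.86 ≥ 1.07 ✓.

I_D ≈ 0.63 mA, V_DS ≈ 7.9 V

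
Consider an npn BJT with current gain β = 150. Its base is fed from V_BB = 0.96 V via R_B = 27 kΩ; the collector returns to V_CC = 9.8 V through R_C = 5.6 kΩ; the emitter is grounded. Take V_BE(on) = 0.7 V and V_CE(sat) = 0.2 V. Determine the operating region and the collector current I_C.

Assume active. Base-emitter loop: I_B = (V_BB − V_BE)/R_B = (0.96 − 0.7)/27 = 0.00963 mA.
I_C = β·I_B = 150×0.00963 = 1.44 mA.
V_CE = V_CC − I_C·R_C = 9.8 − 1.44×5.6 = 1.71 V > V_CE(sat), so the active-region assumption holds.

active; I_C ≈ 1.4 mA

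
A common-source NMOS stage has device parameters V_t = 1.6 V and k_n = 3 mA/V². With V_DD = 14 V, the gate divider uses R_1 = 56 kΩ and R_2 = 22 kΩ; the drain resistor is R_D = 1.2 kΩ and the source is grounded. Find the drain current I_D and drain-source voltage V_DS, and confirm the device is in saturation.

I_D ≈ 8.3 mA, V_DS ≈ 4.1 V

V_G = V_DD·R_2/(R_1+R_2) = 14×22/78 = 3.95 V. With the source grounded, V_GS = V_G = 3.95 V.
Assume saturation: I_D = (k_n/2)(V_GS − V_t)² = (3/2)×(3.95 − 1.6)² = 1.5×2.35² = 8.27 mA.
V_DS = V_DD − I_D·R_D = 14 − 8.27×1.2 = 4.07 V.
Saturation requires V_DS ≥ V_GS − V_t = 2.35 V; 4.07 ≥ 2.35 ✓.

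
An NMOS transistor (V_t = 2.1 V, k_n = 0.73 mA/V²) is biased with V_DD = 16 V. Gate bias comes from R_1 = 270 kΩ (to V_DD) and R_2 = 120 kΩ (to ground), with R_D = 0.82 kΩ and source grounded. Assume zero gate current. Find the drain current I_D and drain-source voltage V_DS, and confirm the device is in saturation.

V_G = V_DD·R_2/(R_1+R_2) = 16×120/390 = 4.92 V. With the source grounded, V_GS = V_G = 4.92 V.
Assume saturation: I_D = (k_n/2)(V_GS − V_t)² = (0.73/2)×(4.92 − 2.1)² = 0.365×2.82² = 2.91 mA.
V_DS = V_DD − I_D·R_D = 16 − 2.91×0.82 = 13.6 V.
Saturation requires V_DS ≥ V_GS − V_t = 2.82 V; 13.6 ≥ 2.82 ✓.

I_D ≈ 2.9 mA, V_DS ≈ 14 V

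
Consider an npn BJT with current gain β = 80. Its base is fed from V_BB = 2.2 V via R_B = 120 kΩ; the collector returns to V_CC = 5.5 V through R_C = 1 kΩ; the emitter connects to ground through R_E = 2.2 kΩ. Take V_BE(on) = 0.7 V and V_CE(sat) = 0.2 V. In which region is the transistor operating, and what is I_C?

active; I_C ≈ 0.4 mA

Assume active. Base-emitter loop: I_B = (V_BB − V_BE)/(R_B + (β+1)R_E) = (2.2 − 0.7)/(120 + 81×2.2) = 0.00503 mA.
I_C = β·I_B = 80×0.00503 = 0.402 mA.
V_CE = V_CC − I_C·R_C − I_E·R_E = 5.5 − 0.402×1 − 0.407×2.2 = 4.2 V > V_CE(sat), so the active-region assumption holds.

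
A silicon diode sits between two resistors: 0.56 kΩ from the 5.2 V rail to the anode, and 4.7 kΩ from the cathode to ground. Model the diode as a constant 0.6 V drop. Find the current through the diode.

I ≈ 0.87 mA

The two resistors are in series with the diode, so KVL gives 5.2 = I·0.56 + 0.6 + I·4.7.
I = (5.2 − 0.6) / (0.56 + 4.7) kΩ = 4.6 / 5.26 = 0.875 mA.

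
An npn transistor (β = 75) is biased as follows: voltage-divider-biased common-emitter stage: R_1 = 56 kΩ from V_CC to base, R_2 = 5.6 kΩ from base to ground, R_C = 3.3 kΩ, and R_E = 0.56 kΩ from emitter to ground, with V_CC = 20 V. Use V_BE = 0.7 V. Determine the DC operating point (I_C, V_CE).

I_C ≈ 1.8 mA, V_CE ≈ 13 V

Thevenize the base divider: V_Th = V_CC·R_2/(R_1+R_2) = 20×5.6/61.6 = 1.82 V, R_Th = R_1‖R_2 = 5.09 kΩ.
Base-emitter loop: V_Th = I_B·R_Th + V_BE + (β+1)I_B·R_E, so I_B = (1.82 − 0.7) / (5.09 + 76×0.56) = 0.0235 mA.
I_C = β·I_B = 75×0.0235 = 1.76 mA, and I_E = (β+1)I_B = 1.78 mA.
V_CE = V_CC − I_C·R_C − I_E·R_E = 20 − 1.76×3.3 − 1.78×0.56 = 13.2 V.
V_CE = 13.2 V > 0.2 V confirms active-region operation.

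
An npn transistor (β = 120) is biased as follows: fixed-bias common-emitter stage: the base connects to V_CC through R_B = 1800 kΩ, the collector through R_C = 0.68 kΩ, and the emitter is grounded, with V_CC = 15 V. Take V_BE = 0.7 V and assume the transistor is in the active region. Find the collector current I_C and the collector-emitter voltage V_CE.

I_C ≈ 0.95 mA, V_CE ≈ 14 V

Base loop: V_CC = I_B·R_B + V_BE, so I_B = (15 − 0.7)/1800 kΩ = 0.00794 mA.
In the active region I_C = β·I_B = 120 × 0.00794 = 0.953 mA.
Collector loop: V_CE = V_CC − I_C·R_C = 15 − 0.953×0.68 = 14.4 V.
Since V_CE = 14.4 V > V_CE(sat) ≈ 0.2 V, the transistor is in the active region as assumed.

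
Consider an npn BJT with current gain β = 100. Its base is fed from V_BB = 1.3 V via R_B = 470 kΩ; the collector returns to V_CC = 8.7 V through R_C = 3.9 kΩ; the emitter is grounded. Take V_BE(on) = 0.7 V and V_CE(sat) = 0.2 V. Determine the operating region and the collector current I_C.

Assume active. Base-emitter loop: I_B = (V_BB − V_BE)/R_B = (1.3 − 0.7)/470 = 0.00128 mA.
I_C = β·I_B = 100×0.00128 = 0.128 mA.
V_CE = V_CC − I_C·R_C = 8.7 − 0.128×3.9 = 8.2 V > V_CE(sat), so the active-region assumption holds.

active; I_C ≈ 0.13 mA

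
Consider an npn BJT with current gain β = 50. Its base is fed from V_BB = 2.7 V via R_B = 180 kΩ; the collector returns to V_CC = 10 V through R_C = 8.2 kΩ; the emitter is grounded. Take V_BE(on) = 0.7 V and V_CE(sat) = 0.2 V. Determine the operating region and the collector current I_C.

active; I_C ≈ 0.56 mA

Assume active. Base-emitter loop: I_B = (V_BB − V_BE)/R_B = (2.7 − 0.7)/180 = 0.0111 mA.
I_C = β·I_B = 50×0.0111 = 0.556 mA.
V_CE = V_CC − I_C·R_C = 10 − 0.556×8.2 = 5.44 V > V_CE(sat), so the active-region assumption holds.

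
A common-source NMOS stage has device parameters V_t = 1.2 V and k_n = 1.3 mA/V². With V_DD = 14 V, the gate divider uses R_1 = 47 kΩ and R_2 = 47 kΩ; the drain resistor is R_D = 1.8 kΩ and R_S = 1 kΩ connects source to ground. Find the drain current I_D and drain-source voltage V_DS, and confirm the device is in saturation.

V_G = V_DD·R_2/(R_1+R_2) = 14×47/94 = 7 V.
Assume saturation: I_D = (k_n/2)(V_GS − V_t)² with V_GS = V_G − I_D·R_S = 7 − 1·I_D.
Substituting gives 0.65·I_D² − 8.54·I_D + 21.9 = 0, with roots I_D = 3.48 or 9.65 mA.
The root I_D = 9.65 mA gives V_GS = -2.65 V ≤ V_t, so take I_D = 3.48 mA.
Then V_GS = 3.52 V and V_DS = V_DD − I_D(R_D+R_S) = 14 − 3.48×2.8 = 4.24 V.
Saturation requires V_DS ≥ V_GS − V_t = 2.32 V; 4.24 ≥ 2.32 ✓.

I_D ≈ 3.5 mA, V_DS ≈ 4.2 V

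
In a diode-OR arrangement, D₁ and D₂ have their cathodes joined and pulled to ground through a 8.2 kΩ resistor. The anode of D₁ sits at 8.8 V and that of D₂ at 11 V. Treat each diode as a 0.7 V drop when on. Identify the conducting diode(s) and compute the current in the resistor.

Only D₂ conducts; I_R ≈ 1.3 mA

Assume both conduct. Then node N would need to be at both 8.8−0.7 = 8.1 V and 11−0.7 = 10.3 V, which is impossible.
Assume only D₂ conducts: V_N = 11 − 0.7 = 10.3 V, so I_R = 10.3/8.2 = 1.26 mA.
Check D₁: its anode-to-cathode voltage is 8.8 − 10.3 = -1.5 V < 0.7 V, so it is off. The assumption is consistent.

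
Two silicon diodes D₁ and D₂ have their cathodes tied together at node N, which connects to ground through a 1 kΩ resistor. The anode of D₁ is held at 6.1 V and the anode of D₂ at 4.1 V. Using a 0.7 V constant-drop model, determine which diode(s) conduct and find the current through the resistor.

Only D₁ conducts; I_R ≈ 5.4 mA

Assume both conduct. Then node N would need to be at both 6.1−0.7 = 5.4 V and 4.1−0.7 = 3.4 V, which is impossible.
Assume only D₁ conducts: V_N = 6.1 − 0.7 = 5.4 V, so I_R = 5.4/1 = 5.4 mA.
Check D₂: its anode-to-cathode voltage is 4.1 − 5.4 = -1.3 V < 0.7 V, so it is off. The assumption is consistent.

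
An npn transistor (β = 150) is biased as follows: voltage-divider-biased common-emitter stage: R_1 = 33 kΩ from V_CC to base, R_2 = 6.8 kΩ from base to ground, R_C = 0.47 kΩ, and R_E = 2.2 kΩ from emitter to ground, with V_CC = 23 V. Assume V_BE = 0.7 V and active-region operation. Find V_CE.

V_CE ≈ 19 V

Thevenize the base divider: V_Th = V_CC·R_2/(R_1+R_2) = 23×6.8/39.8 = 3.93 V, R_Th = R_1‖R_2 = 5.64 kΩ.
Base-emitter loop: V_Th = I_B·R_Th + V_BE + (β+1)I_B·R_E, so I_B = (3.93 − 0.7) / (5.64 + 151×2.2) = 0.00956 mA.
I_C = β·I_B = 150×0.00956 = 1.43 mA, and I_E = (β+1)I_B = 1.44 mA.
V_CE = V_CC − I_C·R_C − I_E·R_E = 23 − 1.43×0.47 − 1.44×2.2 = 19.2 V.
V_CE = 19.2 V > 0.2 V confirms active-region operation.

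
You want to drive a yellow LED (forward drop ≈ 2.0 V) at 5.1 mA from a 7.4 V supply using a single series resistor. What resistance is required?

R ≈ 1.1 kΩ

The resistor drops V_S − V_D = 7.4 − 2.0 = 5.4 V at 5.1 mA.
R = 5.4 V / 5.1 mA = 1.06 kΩ.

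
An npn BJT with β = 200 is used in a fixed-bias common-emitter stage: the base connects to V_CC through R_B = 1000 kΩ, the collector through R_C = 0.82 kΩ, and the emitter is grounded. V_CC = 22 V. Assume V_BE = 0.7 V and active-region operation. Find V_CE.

Base loop: V_CC = I_B·R_B + V_BE, so I_B = (22 − 0.7)/1000 kΩ = 0.0213 mA.
In the active region I_C = β·I_B = 200 × 0.0213 = 4.26 mA.
Collector loop: V_CE = V_CC − I_C·R_C = 22 − 4.26×0.82 = 18.5 V.
Since V_CE = 18.5 V > V_CE(sat) ≈ 0.2 V, the transistor is in the active region as assumed.

V_CE ≈ 19 V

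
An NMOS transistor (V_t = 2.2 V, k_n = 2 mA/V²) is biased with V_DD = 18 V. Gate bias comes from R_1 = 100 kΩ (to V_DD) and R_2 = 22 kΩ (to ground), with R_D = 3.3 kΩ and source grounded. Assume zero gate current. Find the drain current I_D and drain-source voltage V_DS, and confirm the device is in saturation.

I_D ≈ 1.1 mA, V_DS ≈ 14 V

V_G = V_DD·R_2/(R_1+R_2) = 18×22/122 = 3.25 V. With the source grounded, V_GS = V_G = 3.25 V.
Assume saturation: I_D = (k_n/2)(V_GS − V_t)² = (2/2)×(3.25 − 2.2)² = 1×1.05² = 1.09 mA.
V_DS = V_DD − I_D·R_D = 18 − 1.09×3.3 = 14.4 V.
Saturation requires V_DS ≥ V_GS − V_t = 1.05 V; 14.4 ≥ 1.05 ✓.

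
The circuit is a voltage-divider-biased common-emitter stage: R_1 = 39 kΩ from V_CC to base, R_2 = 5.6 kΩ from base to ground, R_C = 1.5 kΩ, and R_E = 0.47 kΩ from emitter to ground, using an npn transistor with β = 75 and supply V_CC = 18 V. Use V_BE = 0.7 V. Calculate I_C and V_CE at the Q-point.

I_C ≈ 2.9 mA, V_CE ≈ 12 V

Thevenize the base divider: V_Th = V_CC·R_2/(R_1+R_2) = 18×5.6/44.6 = 2.26 V, R_Th = R_1‖R_2 = 4.9 kΩ.
Base-emitter loop: V_Th = I_B·R_Th + V_BE + (β+1)I_B·R_E, so I_B = (2.26 − 0.7) / (4.9 + 76×0.47) = 0.0384 mA.
I_C = β·I_B = 75×0.0384 = 2.88 mA, and I_E = (β+1)I_B = 2.92 mA.
V_CE = V_CC − I_C·R_C − I_E·R_E = 18 − 2.88×1.5 − 2.92×0.47 = 12.3 V.
V_CE = 12.3 V > 0.2 V confirms active-region operation.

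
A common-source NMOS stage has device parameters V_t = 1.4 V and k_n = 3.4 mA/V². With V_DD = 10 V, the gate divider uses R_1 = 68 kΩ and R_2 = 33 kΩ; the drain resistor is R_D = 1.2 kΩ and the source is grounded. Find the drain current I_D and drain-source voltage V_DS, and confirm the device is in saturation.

V_G = V_DD·R_2/(R_1+R_2) = 10×33/101 = 3.27 V. With the source grounded, V_GS = V_G = 3.27 V.
Assume saturation: I_D = (k_n/2)(V_GS − V_t)² = (3.4/2)×(3.27 − 1.4)² = 1.7×1.87² = 5.93 mA.
V_DS = V_DD − I_D·R_D = 10 − 5.93×1.2 = 2.89 V.
Saturation requires V_DS ≥ V_GS − V_t = 1.87 V; 2.89 ≥ 1.87 ✓.

I_D ≈ 5.9 mA, V_DS ≈ 2.9 V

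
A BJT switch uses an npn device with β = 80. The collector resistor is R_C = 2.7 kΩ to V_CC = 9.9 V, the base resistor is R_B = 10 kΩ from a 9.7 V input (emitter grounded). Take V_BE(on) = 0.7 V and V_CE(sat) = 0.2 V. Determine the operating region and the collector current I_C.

saturation; I_C ≈ 3.6 mA

Assume active: I_B = (9.7 − 0.7)/10 = 0.9 mA, giving I_C = β·I_B = 72 mA.
But then V_CE = 9.9 − 72×2.7 = -184 V < V_CE(sat) = 0.2 V — impossible in the active region.
So the transistor is saturated. With V_CE = 0.2 V, I_C = (V_CC − 0.2)/R_C = 9.7/2.7 = 3.59 mA.
Check: β·I_B = 72 mA > I_C = 3.59 mA, confirming saturation.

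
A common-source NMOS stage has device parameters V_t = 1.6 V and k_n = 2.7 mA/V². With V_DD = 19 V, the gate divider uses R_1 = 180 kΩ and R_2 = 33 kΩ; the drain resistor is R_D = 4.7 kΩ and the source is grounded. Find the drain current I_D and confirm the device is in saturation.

I_D ≈ 2.4 mA

V_G = V_DD·R_2/(R_1+R_2) = 19×33/213 = 2.94 V. With the source grounded, V_GS = V_G = 2.94 V.
Assume saturation: I_D = (k_n/2)(V_GS − V_t)² = (2.7/2)×(2.94 − 1.6)² = 1.35×1.34² = 2.44 mA.
V_DS = V_DD − I_D·R_D = 19 − 2.44×4.7 = 7.54 V.
Saturation requires V_DS ≥ V_GS − V_t = 1.34 V; 7.54 ≥ 1.34 ✓.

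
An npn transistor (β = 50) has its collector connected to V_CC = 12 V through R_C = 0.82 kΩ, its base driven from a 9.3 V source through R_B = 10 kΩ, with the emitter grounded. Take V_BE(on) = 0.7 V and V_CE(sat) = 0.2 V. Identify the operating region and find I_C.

saturation; I_C ≈ 14 mA

Assume active: I_B = (9.3 − 0.7)/10 = 0.86 mA, giving I_C = β·I_B = 43 mA.
But then V_CE = 12 − 43×0.82 = -23.3 V < V_CE(sat) = 0.2 V — impossible in the active region.
So the transistor is saturated. With V_CE = 0.2 V, I_C = (V_CC − 0.2)/R_C = 11.8/0.82 = 14.4 mA.
Check: β·I_B = 43 mA > I_C = 14.4 mA, confirming saturation.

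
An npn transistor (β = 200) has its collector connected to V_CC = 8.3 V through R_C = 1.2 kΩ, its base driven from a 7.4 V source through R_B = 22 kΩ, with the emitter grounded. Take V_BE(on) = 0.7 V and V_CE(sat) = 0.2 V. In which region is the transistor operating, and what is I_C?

saturation; I_C ≈ 6.8 mA

Assume active: I_B = (7.4 − 0.7)/22 = 0.305 mA, giving I_C = β·I_B = 60.9 mA.
But then V_CE = 8.3 − 60.9×1.2 = -64.8 V < V_CE(sat) = 0.2 V — impossible in the active region.
So the transistor is saturated. With V_CE = 0.2 V, I_C = (V_CC − 0.2)/R_C = 8.1/1.2 = 6.75 mA.
Check: β·I_B = 60.9 mA > I_C = 6.75 mA, confirming saturation.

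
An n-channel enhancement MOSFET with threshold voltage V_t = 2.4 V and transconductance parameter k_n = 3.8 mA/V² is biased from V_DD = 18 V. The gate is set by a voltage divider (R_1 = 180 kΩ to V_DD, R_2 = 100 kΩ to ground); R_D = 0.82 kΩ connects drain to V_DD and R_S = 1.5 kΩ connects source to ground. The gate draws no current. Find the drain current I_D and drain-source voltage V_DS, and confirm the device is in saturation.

I_D ≈ 2 mA, V_DS ≈ 13 V

V_G = V_DD·R_2/(R_1+R_2) = 18×100/280 = 6.43 V.
Assume saturation: I_D = (k_n/2)(V_GS − V_t)² with V_GS = V_G − I_D·R_S = 6.43 − 1.5·I_D.
Substituting gives 4.27·I_D² − 24·I_D + 30.8 = 0, with roots I_D = 2 or 3.6 mA.
The root I_D = 3.6 mA gives V_GS = 1.02 V ≤ V_t, so take I_D = 2 mA.
Then V_GS = 3.43 V and V_DS = V_DD − I_D(R_D+R_S) = 18 − 2×2.32 = 13.4 V.
Saturation requires V_DS ≥ V_GS − V_t = 1.03 V; 13.4 ≥ 1.03 ✓.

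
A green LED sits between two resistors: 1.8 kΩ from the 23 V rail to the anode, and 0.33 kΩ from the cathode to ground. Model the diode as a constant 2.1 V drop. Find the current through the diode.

The two resistors are in series with the diode, so KVL gives 23 = I·1.8 + 2.1 + I·0.33.
I = (23 − 2.1) / (1.8 + 0.33) kΩ = 20.9 / 2.13 = 9.81 mA.

I ≈ 9.8 mA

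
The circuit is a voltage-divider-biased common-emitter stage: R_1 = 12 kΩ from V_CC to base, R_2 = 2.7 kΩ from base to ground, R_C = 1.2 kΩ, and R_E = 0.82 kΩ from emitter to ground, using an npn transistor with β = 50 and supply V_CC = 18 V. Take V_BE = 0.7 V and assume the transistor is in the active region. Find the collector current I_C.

Thevenize the base divider: V_Th = V_CC·R_2/(R_1+R_2) = 18×2.7/14.7 = 3.31 V, R_Th = R_1‖R_2 = 2.2 kΩ.
Base-emitter loop: V_Th = I_B·R_Th + V_BE + (β+1)I_B·R_E, so I_B = (3.31 − 0.7) / (2.2 + 51×0.82) = 0.0592 mA.
I_C = β·I_B = 50×0.0592 = 2.96 mA, and I_E = (β+1)I_B = 3.02 mA.
V_CE = V_CC − I_C·R_C − I_E·R_E = 18 − 2.96×1.2 − 3.02×0.82 = 12 V.
V_CE = 12 V > 0.2 V confirms active-region operation.

I_C ≈ 3 mA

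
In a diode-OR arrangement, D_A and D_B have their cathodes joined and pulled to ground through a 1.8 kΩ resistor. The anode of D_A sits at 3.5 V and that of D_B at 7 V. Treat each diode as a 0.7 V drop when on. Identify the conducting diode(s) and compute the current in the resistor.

Only D_B conducts; I_R ≈ 3.5 mA

Assume both conduct. Then node N would need to be at both 3.5−0.7 = 2.8 V and 7−0.7 = 6.3 V, which is impossible.
Assume only D_B conducts: V_N = 7 − 0.7 = 6.3 V, so I_R = 6.3/1.8 = 3.5 mA.
Check D_A: its anode-to-cathode voltage is 3.5 − 6.3 = -2.8 V < 0.7 V, so it is off. The assumption is consistent.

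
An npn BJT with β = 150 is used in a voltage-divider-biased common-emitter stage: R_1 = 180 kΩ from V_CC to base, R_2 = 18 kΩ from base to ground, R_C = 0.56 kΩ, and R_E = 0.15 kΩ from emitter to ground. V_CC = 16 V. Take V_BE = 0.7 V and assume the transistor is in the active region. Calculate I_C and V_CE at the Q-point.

Thevenize the base divider: V_Th = V_CC·R_2/(R_1+R_2) = 16×18/198 = 1.45 V, R_Th = R_1‖R_2 = 16.4 kΩ.
Base-emitter loop: V_Th = I_B·R_Th + V_BE + (β+1)I_B·R_E, so I_B = (1.45 − 0.7) / (16.4 + 151×0.15) = 0.0193 mA.
I_C = β·I_B = 150×0.0193 = 2.9 mA, and I_E = (β+1)I_B = 2.92 mA.
V_CE = V_CC − I_C·R_C − I_E·R_E = 16 − 2.9×0.56 − 2.92×0.15 = 13.9 V.
V_CE = 13.9 V > 0.2 V confirms active-region operation.

I_C ≈ 2.9 mA, V_CE ≈ 14 V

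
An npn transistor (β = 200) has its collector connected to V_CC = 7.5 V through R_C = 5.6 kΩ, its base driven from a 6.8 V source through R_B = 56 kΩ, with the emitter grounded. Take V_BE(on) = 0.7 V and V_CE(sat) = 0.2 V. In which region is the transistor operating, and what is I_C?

Assume active: I_B = (6.8 − 0.7)/56 = 0.109 mA, giving I_C = β·I_B = 21.8 mA.
But then V_CE = 7.5 − 21.8×5.6 = -114 V < V_CE(sat) = 0.2 V — impossible in the active region.
So the transistor is saturated. With V_CE = 0.2 V, I_C = (V_CC − 0.2)/R_C = 7.3/5.6 = 1.3 mA.
Check: β·I_B = 21.8 mA > I_C = 1.3 mA, confirming saturation.

saturation; I_C ≈ 1.3 mA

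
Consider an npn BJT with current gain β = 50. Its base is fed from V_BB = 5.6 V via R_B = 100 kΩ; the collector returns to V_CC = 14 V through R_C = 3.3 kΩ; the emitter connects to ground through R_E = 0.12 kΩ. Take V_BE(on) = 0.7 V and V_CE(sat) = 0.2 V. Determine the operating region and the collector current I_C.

Assume active. Base-emitter loop: I_B = (V_BB − V_BE)/(R_B + (β+1)R_E) = (5.6 − 0.7)/(100 + 51×0.12) = 0.0462 mA.
I_C = β·I_B = 50×0.0462 = 2.31 mA.
V_CE = V_CC − I_C·R_C − I_E·R_E = 14 − 2.31×3.3 − 2.35×0.12 = 6.1 V > V_CE(sat), so the active-region assumption holds.

active; I_C ≈ 2.3 mA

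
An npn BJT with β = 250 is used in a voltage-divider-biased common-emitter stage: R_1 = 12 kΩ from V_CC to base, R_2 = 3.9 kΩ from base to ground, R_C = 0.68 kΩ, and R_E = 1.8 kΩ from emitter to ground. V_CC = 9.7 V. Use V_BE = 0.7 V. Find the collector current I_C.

Thevenize the base divider: V_Th = V_CC·R_2/(R_1+R_2) = 9.7×3.9/15.9 = 2.38 V, R_Th = R_1‖R_2 = 2.94 kΩ.
Base-emitter loop: V_Th = I_B·R_Th + V_BE + (β+1)I_B·R_E, so I_B = (2.38 − 0.7) / (2.94 + 251×1.8) = 0.00369 mA.
I_C = β·I_B = 250×0.00369 = 0.923 mA, and I_E = (β+1)I_B = 0.927 mA.
V_CE = V_CC − I_C·R_C − I_E·R_E = 9.7 − 0.923×0.68 − 0.927×1.8 = 7.4 V.
V_CE = 7.4 V > 0.2 V confirms active-region operation.

I_C ≈ 0.92 mA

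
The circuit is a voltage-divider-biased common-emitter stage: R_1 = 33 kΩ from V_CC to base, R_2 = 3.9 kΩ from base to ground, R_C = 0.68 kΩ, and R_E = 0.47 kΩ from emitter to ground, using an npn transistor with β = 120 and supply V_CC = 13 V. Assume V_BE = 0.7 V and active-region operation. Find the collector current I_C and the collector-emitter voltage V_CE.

Thevenize the base divider: V_Th = V_CC·R_2/(R_1+R_2) = 13×3.9/36.9 = 1.37 V, R_Th = R_1‖R_2 = 3.49 kΩ.
Base-emitter loop: V_Th = I_B·R_Th + V_BE + (β+1)I_B·R_E, so I_B = (1.37 − 0.7) / (3.49 + 121×0.47) = 0.0112 mA.
I_C = β·I_B = 120×0.0112 = 1.34 mA, and I_E = (β+1)I_B = 1.35 mA.
V_CE = V_CC − I_C·R_C − I_E·R_E = 13 − 1.34×0.68 − 1.35×0.47 = 11.5 V.
V_CE = 11.5 V > 0.2 V confirms active-region operation.

I_C ≈ 1.3 mA, V_CE ≈ 11 V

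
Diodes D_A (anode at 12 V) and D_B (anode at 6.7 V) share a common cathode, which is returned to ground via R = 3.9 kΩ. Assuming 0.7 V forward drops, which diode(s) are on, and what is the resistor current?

Only D_A conducts; I_R ≈ 2.9 mA

Assume both conduct. Then node N would need to be at both 12−0.7 = 11.3 V and 6.7−0.7 = 6 V, which is impossible.
Assume only D_A conducts: V_N = 12 − 0.7 = 11.3 V, so I_R = 11.3/3.9 = 2.9 mA.
Check D_B: its anode-to-cathode voltage is 6.7 − 11.3 = -4.6 V < 0.7 V, so it is off. The assumption is consistent.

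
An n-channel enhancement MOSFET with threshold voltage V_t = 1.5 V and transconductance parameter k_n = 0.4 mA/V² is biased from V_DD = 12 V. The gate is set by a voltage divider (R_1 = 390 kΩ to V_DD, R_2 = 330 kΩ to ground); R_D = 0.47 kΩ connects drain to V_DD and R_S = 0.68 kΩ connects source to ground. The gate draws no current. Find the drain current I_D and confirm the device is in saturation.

V_G = V_DD·R_2/(R_1+R_2) = 12×330/720 = 5.5 V.
Assume saturation: I_D = (k_n/2)(V_GS − V_t)² with V_GS = V_G − I_D·R_S = 5.5 − 0.68·I_D.
Substituting gives 0.0925·I_D² − 2.09·I_D + 3.2 = 0, with roots I_D = 1.65 or 20.9 mA.
The root I_D = 20.9 mA gives V_GS = -8.73 V ≤ V_t, so take I_D = 1.65 mA.
Then V_GS = 4.38 V and V_DS = V_DD − I_D(R_D+R_S) = 12 − 1.65×1.15 = 10.1 V.
Saturation requires V_DS ≥ V_GS − V_t = 2.88 V; 10.1 ≥ 2.88 ✓.

I_D ≈ 1.7 mA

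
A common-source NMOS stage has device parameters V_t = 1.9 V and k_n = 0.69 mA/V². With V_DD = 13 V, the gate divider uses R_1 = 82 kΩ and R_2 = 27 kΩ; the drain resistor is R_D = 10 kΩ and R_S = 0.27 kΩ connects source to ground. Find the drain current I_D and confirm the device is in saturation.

V_G = V_DD·R_2/(R_1+R_2) = 13×27/109 = 3.22 V.
Assume saturation: I_D = (k_n/2)(V_GS − V_t)² with V_GS = V_G − I_D·R_S = 3.22 − 0.27·I_D.
Substituting gives 0.0252·I_D² − 1.25·I_D + 0.601 = 0, with roots I_D = 0.487 or 49.1 mA.
The root I_D = 49.1 mA gives V_GS = -10 V ≤ V_t, so take I_D = 0.487 mA.
Then V_GS = 3.09 V and V_DS = V_DD − I_D(R_D+R_S) = 13 − 0.487×10.3 = 7.99 V.
Saturation requires V_DS ≥ V_GS − V_t = 1.19 V; 7.99 ≥ 1.19 ✓.

I_D ≈ 0.49 mA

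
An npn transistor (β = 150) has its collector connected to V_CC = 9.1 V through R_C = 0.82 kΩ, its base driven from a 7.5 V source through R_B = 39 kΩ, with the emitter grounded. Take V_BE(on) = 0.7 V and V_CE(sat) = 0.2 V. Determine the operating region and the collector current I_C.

saturation; I_C ≈ 11 mA

Assume active: I_B = (7.5 − 0.7)/39 = 0.174 mA, giving I_C = β·I_B = 26.2 mA.
But then V_CE = 9.1 − 26.2×0.82 = -12.3 V < V_CE(sat) = 0.2 V — impossible in the active region.
So the transistor is saturated. With V_CE = 0.2 V, I_C = (V_CC − 0.2)/R_C = 8.9/0.82 = 10.9 mA.
Check: β·I_B = 26.2 mA > I_C = 10.9 mA, confirming saturation.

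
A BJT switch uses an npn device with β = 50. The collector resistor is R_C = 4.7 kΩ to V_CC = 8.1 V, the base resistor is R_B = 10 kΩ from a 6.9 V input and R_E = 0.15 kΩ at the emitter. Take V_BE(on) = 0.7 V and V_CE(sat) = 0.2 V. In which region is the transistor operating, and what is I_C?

saturation; I_C ≈ 1.6 mA

Assume active: I_B = (6.9 − 0.7)/(10 + 51×0.15) = 0.351 mA, I_C = β·I_B = 17.6 mA.
Then V_CE = 8.1 − 17.6×4.7 − 17.9×0.15 = -77.1 V < 0.2 V — the active assumption fails.
Re-solve with V_CE = 0.2 V. KCL at the emitter: V_E/R_E = (V_BB−0.7−V_E)/R_B + (V_CC−0.2−V_E)/R_C, giving V_E = 0.33 V.
I_C = (V_CC − 0.2 − V_E)/R_C = (7.9 − 0.33)/4.7 = 1.61 mA.
Check: I_B = (6.2 − 0.33)/10 = 0.587 mA, and β·I_B = 29.4 mA > I_C, confirming saturation.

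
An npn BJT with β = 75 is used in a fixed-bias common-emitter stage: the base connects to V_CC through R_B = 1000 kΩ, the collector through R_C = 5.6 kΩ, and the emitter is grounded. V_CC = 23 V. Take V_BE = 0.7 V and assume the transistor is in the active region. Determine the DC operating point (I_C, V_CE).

Base loop: V_CC = I_B·R_B + V_BE, so I_B = (23 − 0.7)/1000 kΩ = 0.0223 mA.
In the active region I_C = β·I_B = 75 × 0.0223 = 1.67 mA.
Collector loop: V_CE = V_CC − I_C·R_C = 23 − 1.67×5.6 = 13.6 V.
Since V_CE = 13.6 V > V_CE(sat) ≈ 0.2 V, the transistor is in the active region as assumed.

I_C ≈ 1.7 mA, V_CE ≈ 14 V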